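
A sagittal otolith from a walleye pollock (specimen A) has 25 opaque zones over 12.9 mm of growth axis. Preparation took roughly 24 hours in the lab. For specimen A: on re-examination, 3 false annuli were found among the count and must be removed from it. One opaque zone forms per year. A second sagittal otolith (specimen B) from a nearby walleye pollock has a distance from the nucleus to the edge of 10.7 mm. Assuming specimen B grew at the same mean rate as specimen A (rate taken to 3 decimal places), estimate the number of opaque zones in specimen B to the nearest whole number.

Specimen A: after corrections the count is 25 − 3 = 22 opaque zones.
A: Mean rate = 12.9 mm / 22 years ≈ 0.586 mm/yr.
Specimen B: 10.7 mm / 0.586 mm per year = 18.26 years ≈ 18 opaque zones.

18 opaque zones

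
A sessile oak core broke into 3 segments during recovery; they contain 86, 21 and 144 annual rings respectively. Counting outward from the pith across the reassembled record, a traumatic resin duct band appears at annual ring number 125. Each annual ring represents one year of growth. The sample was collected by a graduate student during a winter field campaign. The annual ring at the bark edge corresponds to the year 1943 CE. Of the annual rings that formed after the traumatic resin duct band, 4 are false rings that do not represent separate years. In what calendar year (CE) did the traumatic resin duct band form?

Total annual rings = 86 + 21 + 144 = 251.
251 − 125 = 126 annual rings lie beyond the traumatic resin duct band toward the bark edge.
126 − 4 false = 122 true annual rings after the traumatic resin duct band.
Counting back 122 years from 1943 CE places the traumatic resin duct band in 1943 − 122 = 1821 CE.

1821 CE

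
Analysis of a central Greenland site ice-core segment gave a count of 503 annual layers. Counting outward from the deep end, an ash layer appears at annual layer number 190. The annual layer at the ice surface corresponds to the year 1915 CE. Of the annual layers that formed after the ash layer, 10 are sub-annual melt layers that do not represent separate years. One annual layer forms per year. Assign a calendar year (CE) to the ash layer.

Between annual layer 190 and the ice surface there are 503 − 190 = 313 annual layers.
Removing the 10 false annual layers leaves 313 − 10 = 303 true annual layers beyond the ash layer.
The annual layer at the ice surface is 1915 CE, so the ash layer dates to 1915 − 303 = 1612 CE.

1612 CE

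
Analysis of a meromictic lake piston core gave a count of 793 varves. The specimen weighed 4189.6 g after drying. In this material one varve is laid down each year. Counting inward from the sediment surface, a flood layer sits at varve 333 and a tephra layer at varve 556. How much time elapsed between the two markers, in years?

223 yr

Separation: 556 − 333 = 223 varves.
One varve per year makes the interval 223 years.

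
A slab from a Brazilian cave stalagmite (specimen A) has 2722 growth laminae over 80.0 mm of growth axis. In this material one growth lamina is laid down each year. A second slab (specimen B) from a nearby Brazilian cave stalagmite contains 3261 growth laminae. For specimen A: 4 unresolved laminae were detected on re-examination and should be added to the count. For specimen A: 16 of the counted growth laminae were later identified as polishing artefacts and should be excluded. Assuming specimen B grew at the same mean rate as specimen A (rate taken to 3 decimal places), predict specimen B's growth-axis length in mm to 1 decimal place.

97.8 mm

Specimen A: true growth lamina count = 2722 − 16 + 4 = 2710.
A: 80.0 mm over 2710 years gives 80.0 / 2710 ≈ 0.030 mm/year.
For B, 0.030 mm/year × 3261 years = 97.8 mm.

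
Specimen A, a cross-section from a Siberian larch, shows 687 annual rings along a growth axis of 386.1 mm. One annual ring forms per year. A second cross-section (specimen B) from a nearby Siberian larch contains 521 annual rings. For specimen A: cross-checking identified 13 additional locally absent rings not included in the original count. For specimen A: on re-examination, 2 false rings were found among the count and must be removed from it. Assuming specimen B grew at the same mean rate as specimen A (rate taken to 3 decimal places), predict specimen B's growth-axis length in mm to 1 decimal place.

Specimen A: true annual ring count = 687 − 2 + 13 = 698.
A: Mean rate = 386.1 mm / 698 years ≈ 0.553 mm per year.
For B, 0.553 mm/year × 521 years = 288.1 mm.

288.1 mm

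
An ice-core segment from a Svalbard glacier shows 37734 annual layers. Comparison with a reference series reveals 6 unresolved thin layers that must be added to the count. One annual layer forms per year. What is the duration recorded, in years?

True annual layer count = 37734 + 6 = 37740.
One annual layer per year makes the duration 37740 years.

37740 years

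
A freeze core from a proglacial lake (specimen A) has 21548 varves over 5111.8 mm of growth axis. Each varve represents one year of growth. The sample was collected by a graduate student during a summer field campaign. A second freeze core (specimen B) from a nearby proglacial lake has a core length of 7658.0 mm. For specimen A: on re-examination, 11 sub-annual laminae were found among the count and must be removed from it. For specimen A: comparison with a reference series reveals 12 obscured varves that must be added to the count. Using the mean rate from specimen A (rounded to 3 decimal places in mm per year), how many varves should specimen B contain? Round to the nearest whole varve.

32312 varves

Specimen A: correcting the raw count gives 21548 − 11 + 12 = 21549 true varves.
A: Mean rate = 5111.8 mm / 21549 years ≈ 0.237 mm per year.
Specimen B: 7658.0 mm / 0.237 mm per year = 32312.24 years ≈ 32312 varves.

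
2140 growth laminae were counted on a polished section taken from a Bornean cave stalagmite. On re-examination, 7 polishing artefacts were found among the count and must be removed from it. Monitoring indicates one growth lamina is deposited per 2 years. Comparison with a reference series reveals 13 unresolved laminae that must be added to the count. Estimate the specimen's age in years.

4292 years

Correcting the raw count gives 2140 − 7 + 13 = 2146 true growth laminae.
At 2 years per growth lamina, 2146 × 2 = 4292 years.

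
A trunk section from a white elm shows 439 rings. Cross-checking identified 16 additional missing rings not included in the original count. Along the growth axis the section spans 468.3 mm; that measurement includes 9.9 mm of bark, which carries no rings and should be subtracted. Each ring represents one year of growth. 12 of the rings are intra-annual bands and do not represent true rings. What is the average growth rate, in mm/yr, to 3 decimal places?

True ring count = 439 − 12 + 16 = 443.
The growth record spans 468.3 − 9.9 = 458.4 mm.
Extension rate ≈ 458.4 / 443 = 1.035 mm/yr.

1.035 mm/yr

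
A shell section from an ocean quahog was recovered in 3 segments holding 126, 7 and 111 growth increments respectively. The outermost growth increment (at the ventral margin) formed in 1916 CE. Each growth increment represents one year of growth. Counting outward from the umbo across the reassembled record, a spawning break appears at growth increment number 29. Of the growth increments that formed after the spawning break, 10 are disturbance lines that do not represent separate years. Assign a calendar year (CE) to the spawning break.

1711 CE

Total growth increments = 126 + 7 + 111 = 244.
244 − 29 = 215 growth increments lie beyond the spawning break toward the ventral margin.
Removing the 10 false growth increments leaves 215 − 10 = 205 true growth increments beyond the spawning break.
Counting back 205 years from 1916 CE places the spawning break in 1916 − 205 = 1711 CE.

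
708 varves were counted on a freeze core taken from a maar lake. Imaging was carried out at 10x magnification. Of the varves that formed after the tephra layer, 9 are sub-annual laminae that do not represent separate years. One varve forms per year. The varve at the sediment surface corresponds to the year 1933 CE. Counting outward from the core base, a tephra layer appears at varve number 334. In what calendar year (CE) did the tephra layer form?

1568 CE

708 − 334 = 374 varves lie beyond the tephra layer toward the sediment surface.
Removing the 9 false varves leaves 374 − 9 = 365 true varves beyond the tephra layer.
1933 − 365 = 1568 CE.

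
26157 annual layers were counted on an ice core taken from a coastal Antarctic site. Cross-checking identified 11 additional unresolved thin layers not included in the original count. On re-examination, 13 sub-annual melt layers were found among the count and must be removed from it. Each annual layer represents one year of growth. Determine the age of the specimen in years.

26155 yr

After corrections the count is 26157 − 13 + 11 = 26155 annual layers.
One annual layer per year makes the duration 26155 years.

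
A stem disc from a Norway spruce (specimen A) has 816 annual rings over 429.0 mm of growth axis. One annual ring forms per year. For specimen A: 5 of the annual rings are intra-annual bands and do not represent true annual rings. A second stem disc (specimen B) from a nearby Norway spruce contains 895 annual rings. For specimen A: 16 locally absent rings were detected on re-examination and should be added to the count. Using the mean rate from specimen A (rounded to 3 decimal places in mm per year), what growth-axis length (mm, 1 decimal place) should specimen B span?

Specimen A: after corrections the count is 816 − 5 + 16 = 827 annual rings.
A: Mean rate = 429.0 mm / 827 years ≈ 0.519 mm per year.
Length of B = 0.519 × 895 = 464.5 mm.

464.5 mm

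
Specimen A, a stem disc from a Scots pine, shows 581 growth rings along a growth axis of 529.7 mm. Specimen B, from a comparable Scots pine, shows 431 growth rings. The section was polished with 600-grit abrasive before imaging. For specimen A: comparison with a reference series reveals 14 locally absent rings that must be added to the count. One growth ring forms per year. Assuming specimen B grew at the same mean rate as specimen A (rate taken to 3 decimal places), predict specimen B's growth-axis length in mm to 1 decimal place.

Specimen A: adjusted count: 581 + 14 = 595 growth rings.
A: Extension rate ≈ 529.7 / 595 = 0.890 mm/year.
Length of B = 0.890 × 431 = 383.6 mm.

383.6 mm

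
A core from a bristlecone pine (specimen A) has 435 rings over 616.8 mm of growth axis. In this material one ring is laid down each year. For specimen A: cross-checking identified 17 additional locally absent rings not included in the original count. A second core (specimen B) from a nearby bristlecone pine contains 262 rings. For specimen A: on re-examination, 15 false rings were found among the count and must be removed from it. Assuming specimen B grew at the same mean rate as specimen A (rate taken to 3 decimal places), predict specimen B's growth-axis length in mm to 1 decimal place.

Specimen A: correcting the raw count gives 435 − 15 + 17 = 437 true rings.
A: Mean rate = 616.8 mm / 437 years ≈ 1.411 mm/year.
For B, 1.411 mm/year × 262 years = 369.7 mm.

369.7 mm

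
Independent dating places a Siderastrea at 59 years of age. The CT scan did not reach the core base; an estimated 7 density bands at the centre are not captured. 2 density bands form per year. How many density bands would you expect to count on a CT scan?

59 years at 2 density bands per year gives 59 × 2 = 118 density bands.
118 − 7 missed = 111 density bands expected in the prepared section.

111 density bands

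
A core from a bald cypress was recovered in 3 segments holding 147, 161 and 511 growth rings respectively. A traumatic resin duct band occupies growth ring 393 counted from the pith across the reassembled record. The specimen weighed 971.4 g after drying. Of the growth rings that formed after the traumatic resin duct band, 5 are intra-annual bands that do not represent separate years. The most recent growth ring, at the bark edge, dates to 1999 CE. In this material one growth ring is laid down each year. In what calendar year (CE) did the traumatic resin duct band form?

Total growth rings = 147 + 161 + 511 = 819.
819 − 393 = 426 growth rings lie beyond the traumatic resin duct band toward the bark edge.
Excluding 5 false growth rings: 426 − 5 = 421.
The growth ring at the bark edge is 1999 CE, so the traumatic resin duct band dates to 1999 − 421 = 1578 CE.

1578 CE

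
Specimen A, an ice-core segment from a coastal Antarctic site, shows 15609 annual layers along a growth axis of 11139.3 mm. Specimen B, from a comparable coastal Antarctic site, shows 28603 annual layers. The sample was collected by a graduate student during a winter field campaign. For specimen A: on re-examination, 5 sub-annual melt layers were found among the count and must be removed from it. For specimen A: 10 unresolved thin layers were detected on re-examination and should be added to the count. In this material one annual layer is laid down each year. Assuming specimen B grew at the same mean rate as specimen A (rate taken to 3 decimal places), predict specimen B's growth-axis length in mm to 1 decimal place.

20393.9 mm

Specimen A: adjusted count: 15609 − 5 + 10 = 15614 annual layers.
A: 11139.3 mm over 15614 years gives 11139.3 / 15614 ≈ 0.713 mm/year.
B's length ≈ 0.713 × 28603 = 20393.9 mm.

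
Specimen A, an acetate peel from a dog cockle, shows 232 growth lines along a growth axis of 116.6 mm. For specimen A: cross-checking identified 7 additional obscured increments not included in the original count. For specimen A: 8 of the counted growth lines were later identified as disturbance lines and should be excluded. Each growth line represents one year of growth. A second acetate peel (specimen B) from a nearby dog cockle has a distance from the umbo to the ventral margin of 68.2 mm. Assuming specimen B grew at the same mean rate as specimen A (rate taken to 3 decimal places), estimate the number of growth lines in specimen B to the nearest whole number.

135 growth lines

Specimen A: correcting the raw count gives 232 − 8 + 7 = 231 true growth lines.
A: Mean rate = 116.6 mm / 231 years ≈ 0.505 mm/year.
B spans 68.2 / 0.505 = 135.05 years ≈ 135 growth lines.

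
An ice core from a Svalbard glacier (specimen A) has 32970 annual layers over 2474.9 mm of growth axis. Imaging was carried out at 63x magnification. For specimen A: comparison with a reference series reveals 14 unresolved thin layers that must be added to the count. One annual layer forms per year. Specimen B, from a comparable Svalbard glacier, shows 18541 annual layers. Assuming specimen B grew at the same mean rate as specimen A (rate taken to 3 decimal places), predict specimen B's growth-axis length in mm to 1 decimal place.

1390.6 mm

Specimen A: adjusted count: 32970 + 14 = 32984 annual layers.
A: Mean rate = 2474.9 mm / 32984 years ≈ 0.075 mm/year.
For B, 0.075 mm/year × 18541 years = 1390.6 mm.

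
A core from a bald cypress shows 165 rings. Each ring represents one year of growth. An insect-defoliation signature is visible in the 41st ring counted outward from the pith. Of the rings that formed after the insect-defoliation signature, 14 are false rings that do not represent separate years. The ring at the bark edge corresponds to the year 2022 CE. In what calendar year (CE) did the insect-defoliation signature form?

Between ring 41 and the bark edge there are 165 − 41 = 124 rings.
Excluding 14 false rings: 124 − 14 = 110.
2022 − 110 = 1912 CE.

1912 CE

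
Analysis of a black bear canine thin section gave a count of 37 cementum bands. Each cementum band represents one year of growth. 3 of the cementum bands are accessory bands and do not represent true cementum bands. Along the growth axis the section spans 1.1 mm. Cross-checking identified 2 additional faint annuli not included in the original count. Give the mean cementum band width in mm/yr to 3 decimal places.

0.031 mm/yr

Correcting the raw count gives 37 − 3 + 2 = 36 true cementum bands.
Mean rate = 1.1 mm / 36 years ≈ 0.031 mm/yr.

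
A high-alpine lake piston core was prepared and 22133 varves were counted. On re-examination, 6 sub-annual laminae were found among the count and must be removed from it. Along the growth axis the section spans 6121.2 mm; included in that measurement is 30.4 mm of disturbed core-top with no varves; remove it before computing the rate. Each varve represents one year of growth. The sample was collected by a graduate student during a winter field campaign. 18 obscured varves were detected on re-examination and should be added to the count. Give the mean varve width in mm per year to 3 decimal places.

Adjusted count: 22133 − 6 + 18 = 22145 varves.
Removing the 30.4 mm offcut leaves 6121.2 − 30.4 = 6090.8 mm.
Extension rate ≈ 6090.8 / 22145 = 0.275 mm per year.

0.275 mm per year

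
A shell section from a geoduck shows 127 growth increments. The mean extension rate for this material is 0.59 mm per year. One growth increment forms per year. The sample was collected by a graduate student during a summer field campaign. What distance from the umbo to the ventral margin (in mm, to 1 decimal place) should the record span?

127 years of growth are recorded.
Predicted length = 0.59 mm/year × 127 years = 74.9 mm.

74.9 mm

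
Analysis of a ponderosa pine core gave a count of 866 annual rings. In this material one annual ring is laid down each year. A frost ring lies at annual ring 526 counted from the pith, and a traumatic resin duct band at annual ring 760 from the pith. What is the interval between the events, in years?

Separation: 760 − 526 = 234 annual rings.
That is 234 years at one annual ring per year.

234 years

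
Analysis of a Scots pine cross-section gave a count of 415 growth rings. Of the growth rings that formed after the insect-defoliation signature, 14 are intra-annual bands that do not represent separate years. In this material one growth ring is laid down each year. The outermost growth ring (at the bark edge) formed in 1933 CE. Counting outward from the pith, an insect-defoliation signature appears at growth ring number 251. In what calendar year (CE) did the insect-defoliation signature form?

1783 CE

415 − 251 = 164 growth rings lie beyond the insect-defoliation signature toward the bark edge.
164 − 14 false = 150 true growth rings after the insect-defoliation signature.
1933 − 150 = 1783 CE.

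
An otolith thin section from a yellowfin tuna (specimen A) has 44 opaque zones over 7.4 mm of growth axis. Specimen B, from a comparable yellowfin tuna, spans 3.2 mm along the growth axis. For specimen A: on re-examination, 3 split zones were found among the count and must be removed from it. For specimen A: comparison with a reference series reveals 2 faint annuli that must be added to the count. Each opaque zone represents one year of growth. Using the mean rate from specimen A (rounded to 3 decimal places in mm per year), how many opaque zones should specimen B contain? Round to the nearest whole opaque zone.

Specimen A: true opaque zone count = 44 − 3 + 2 = 43.
A: Mean rate = 7.4 mm / 43 years ≈ 0.172 mm/year.
Specimen B: 3.2 mm / 0.172 mm per year = 18.60 years ≈ 19 opaque zones.

19 opaque zones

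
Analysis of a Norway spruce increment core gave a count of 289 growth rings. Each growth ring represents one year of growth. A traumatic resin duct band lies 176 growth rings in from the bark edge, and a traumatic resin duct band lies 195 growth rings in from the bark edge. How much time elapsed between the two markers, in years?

19 yr

Separation: 195 − 176 = 19 growth rings.
That is 19 years at one growth ring per year.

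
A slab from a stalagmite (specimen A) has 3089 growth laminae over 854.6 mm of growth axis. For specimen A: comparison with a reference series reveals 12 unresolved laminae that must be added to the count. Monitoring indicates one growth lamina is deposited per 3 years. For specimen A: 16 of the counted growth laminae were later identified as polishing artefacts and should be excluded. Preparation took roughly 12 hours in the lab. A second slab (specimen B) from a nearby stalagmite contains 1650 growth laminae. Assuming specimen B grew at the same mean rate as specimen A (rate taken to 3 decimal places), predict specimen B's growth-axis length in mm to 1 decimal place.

Specimen A: adjusted count: 3089 − 16 + 12 = 3085 growth laminae.
Specimen A: at 3 years per growth lamina, 3085 × 3 = 9255 years.
A: Extension rate ≈ 854.6 / 9255 = 0.092 mm per year.
Specimen B: multiplying by 3 years per growth lamina: 1650 × 3 = 4950 years. Length of B = 0.092 × 4950 = 455.4 mm.

455.4 mm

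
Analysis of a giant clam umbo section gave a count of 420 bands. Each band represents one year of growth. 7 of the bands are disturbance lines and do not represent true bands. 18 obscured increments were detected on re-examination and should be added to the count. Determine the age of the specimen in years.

Adjusted count: 420 − 7 + 18 = 431 bands.
One band per year makes the duration 431 years.

431 yr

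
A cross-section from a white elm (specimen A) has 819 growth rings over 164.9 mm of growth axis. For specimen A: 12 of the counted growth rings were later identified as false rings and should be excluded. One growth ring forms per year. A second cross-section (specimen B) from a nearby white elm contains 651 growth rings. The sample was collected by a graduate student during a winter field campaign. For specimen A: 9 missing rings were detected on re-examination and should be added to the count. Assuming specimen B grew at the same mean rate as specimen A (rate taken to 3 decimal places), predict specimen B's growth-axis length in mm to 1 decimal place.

Specimen A: correcting the raw count gives 819 − 12 + 9 = 816 true growth rings.
A: Mean rate = 164.9 mm / 816 years ≈ 0.202 mm/year.
Length of B = 0.202 × 651 = 131.5 mm.

131.5 mm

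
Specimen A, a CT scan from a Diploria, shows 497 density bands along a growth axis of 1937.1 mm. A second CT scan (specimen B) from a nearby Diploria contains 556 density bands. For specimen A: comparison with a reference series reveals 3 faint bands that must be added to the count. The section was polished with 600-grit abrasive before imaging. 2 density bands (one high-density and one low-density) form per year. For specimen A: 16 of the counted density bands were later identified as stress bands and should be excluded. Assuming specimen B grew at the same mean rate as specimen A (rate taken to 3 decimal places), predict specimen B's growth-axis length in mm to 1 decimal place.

2225.4 mm

Specimen A: after corrections the count is 497 − 16 + 3 = 484 density bands.
Specimen A: with 2 density bands per year, 484 / 2 = 242 years.
A: 1937.1 mm over 242 years gives 1937.1 / 242 ≈ 8.005 mm/yr.
Specimen B: with 2 density bands per year, 556 / 2 = 278 years. B's length ≈ 8.005 × 278 = 2225.4 mm.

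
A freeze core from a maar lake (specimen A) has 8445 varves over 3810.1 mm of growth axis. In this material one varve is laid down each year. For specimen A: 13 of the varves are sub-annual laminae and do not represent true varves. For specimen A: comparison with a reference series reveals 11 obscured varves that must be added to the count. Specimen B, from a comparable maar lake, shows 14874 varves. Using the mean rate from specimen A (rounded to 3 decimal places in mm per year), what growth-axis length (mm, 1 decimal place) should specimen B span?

6708.2 mm

Specimen A: true varve count = 8445 − 13 + 11 = 8443.
A: 3810.1 mm over 8443 years gives 3810.1 / 8443 ≈ 0.451 mm/year.
Length of B = 0.451 × 14874 = 6708.2 mm.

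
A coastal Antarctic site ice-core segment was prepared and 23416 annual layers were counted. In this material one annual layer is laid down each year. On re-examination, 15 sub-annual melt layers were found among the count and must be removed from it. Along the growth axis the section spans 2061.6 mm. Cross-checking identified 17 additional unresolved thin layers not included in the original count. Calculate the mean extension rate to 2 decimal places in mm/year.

True annual layer count = 23416 − 15 + 17 = 23418.
2061.6 mm over 23418 years gives 2061.6 / 23418 ≈ 0.09 mm/year.

0.09 mm/year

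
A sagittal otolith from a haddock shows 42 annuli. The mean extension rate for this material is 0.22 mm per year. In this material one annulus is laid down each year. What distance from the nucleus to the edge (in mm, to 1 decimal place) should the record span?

42 years of growth are recorded.
42 years at 0.22 mm/year gives 0.22 × 42 = 9.2 mm.

9.2 mm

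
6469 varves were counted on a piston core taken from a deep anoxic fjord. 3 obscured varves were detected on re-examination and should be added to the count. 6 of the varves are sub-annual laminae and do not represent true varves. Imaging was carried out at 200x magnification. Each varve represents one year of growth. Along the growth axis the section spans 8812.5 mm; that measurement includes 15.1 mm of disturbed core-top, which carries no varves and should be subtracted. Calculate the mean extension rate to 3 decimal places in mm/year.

1.361 mm/year

Correcting the raw count gives 6469 − 6 + 3 = 6466 true varves.
The growth record spans 8812.5 − 15.1 = 8797.4 mm.
8797.4 mm over 6466 years gives 8797.4 / 6466 ≈ 1.361 mm/year.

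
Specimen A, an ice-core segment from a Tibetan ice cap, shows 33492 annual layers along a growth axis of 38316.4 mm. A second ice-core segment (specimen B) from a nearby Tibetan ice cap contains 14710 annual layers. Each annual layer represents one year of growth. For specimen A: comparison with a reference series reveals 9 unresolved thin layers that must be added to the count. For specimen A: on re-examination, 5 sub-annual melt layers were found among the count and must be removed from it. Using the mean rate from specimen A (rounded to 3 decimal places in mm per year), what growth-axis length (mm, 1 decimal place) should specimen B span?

Specimen A: correcting the raw count gives 33492 − 5 + 9 = 33496 true annual layers.
A: Mean rate = 38316.4 mm / 33496 years ≈ 1.144 mm/yr.
Length of B = 1.144 × 14710 = 16828.2 mm.

16828.2 mm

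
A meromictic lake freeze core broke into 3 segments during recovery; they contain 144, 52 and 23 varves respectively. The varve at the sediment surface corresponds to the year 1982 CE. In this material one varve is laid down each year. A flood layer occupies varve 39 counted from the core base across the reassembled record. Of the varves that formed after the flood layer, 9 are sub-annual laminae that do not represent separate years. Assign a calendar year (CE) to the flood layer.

1811 CE

Total varves = 144 + 52 + 23 = 219.
The flood layer sits at varve 39 from the core base, so 219 − 39 = 180 varves formed after it.
180 − 9 false = 171 true varves after the flood layer.
Counting back 171 years from 1982 CE places the flood layer in 1982 − 171 = 1811 CE.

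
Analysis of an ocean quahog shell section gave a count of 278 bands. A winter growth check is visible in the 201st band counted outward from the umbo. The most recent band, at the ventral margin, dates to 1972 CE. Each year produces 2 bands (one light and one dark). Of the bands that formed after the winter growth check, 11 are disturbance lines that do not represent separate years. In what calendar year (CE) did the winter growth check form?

1939 CE

Between band 201 and the ventral margin there are 278 − 201 = 77 bands.
Removing the 11 false bands leaves 77 − 11 = 66 true bands beyond the winter growth check.
With 2 bands per year, 66 / 2 = 33 years.
Counting back 33 years from 1972 CE places the winter growth check in 1972 − 33 = 1939 CE.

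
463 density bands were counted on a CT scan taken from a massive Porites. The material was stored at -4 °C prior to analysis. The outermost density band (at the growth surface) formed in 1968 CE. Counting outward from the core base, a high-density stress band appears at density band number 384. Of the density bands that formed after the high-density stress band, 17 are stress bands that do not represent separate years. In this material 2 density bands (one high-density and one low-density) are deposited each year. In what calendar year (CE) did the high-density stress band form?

The high-density stress band sits at density band 384 from the core base, so 463 − 384 = 79 density bands formed after it.
Removing the 17 false density bands leaves 79 − 17 = 62 true density bands beyond the high-density stress band.
62 density bands at 2 per year is 62 / 2 = 31 years.
1968 − 31 = 1937 CE.

1937 CE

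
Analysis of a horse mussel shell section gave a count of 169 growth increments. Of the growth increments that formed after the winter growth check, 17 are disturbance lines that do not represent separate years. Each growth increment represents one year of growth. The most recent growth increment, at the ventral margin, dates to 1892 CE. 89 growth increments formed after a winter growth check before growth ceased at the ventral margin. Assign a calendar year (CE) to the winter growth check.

89 growth increments formed after the winter growth check.
Excluding 17 false growth increments: 89 − 17 = 72.
Counting back 72 years from 1892 CE places the winter growth check in 1892 − 72 = 1820 CE.

1820 CE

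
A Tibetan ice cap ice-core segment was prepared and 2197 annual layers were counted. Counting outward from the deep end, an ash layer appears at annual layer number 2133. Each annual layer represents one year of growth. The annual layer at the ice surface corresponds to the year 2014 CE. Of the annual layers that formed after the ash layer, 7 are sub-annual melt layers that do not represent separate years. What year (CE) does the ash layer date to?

2197 − 2133 = 64 annual layers lie beyond the ash layer toward the ice surface.
Excluding 7 false annual layers: 64 − 7 = 57.
Counting back 57 years from 2014 CE places the ash layer in 2014 − 57 = 1957 CE.

1957 CE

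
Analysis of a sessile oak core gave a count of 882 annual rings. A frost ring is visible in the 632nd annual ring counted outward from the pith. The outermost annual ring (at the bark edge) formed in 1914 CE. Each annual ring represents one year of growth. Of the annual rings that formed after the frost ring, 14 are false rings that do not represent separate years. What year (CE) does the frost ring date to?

1678 CE

Between annual ring 632 and the bark edge there are 882 − 632 = 250 annual rings.
Excluding 14 false annual rings: 250 − 14 = 236.
Counting back 236 years from 1914 CE places the frost ring in 1914 − 236 = 1678 CE.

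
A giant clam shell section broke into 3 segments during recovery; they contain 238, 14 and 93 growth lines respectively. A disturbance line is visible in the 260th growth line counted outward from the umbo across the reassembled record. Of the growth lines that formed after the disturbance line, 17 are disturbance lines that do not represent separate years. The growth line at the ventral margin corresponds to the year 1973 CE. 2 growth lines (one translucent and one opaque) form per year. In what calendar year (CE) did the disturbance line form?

Total growth lines = 238 + 14 + 93 = 345.
Between growth line 260 and the ventral margin there are 345 − 260 = 85 growth lines.
Excluding 17 false growth lines: 85 − 17 = 68.
Dividing by 2 growth lines per year: 68 / 2 = 34 years.
1973 − 34 = 1939 CE.

1939 CE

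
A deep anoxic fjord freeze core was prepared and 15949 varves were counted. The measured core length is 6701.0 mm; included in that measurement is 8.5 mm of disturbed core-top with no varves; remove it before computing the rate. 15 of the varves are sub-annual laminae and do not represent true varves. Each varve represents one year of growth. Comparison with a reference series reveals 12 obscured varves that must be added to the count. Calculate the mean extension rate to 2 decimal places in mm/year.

Correcting the raw count gives 15949 − 15 + 12 = 15946 true varves.
The growth record spans 6701.0 − 8.5 = 6692.5 mm.
Mean rate = 6692.5 mm / 15946 years ≈ 0.42 mm/year.

0.42 mm/year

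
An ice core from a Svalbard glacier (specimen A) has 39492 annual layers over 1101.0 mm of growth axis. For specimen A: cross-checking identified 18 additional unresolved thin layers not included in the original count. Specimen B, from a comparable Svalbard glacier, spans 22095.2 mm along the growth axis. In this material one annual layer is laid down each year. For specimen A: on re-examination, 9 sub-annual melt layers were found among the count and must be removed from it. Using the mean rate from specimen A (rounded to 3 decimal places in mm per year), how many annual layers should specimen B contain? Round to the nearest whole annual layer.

789114 annual layers

Specimen A: after corrections the count is 39492 − 9 + 18 = 39501 annual layers.
A: Extension rate ≈ 1101.0 / 39501 = 0.028 mm/year.
For B, 22095.2 / 0.028 = 789114.29 years ≈ 789114 annual layers.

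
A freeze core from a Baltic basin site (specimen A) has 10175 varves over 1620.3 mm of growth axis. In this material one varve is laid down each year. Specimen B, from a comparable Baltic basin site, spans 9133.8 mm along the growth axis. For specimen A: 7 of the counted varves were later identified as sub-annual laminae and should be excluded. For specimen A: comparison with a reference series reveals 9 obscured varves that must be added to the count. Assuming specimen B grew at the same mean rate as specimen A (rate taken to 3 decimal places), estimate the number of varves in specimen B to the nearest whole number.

Specimen A: after corrections the count is 10175 − 7 + 9 = 10177 varves.
A: 1620.3 mm over 10177 years gives 1620.3 / 10177 ≈ 0.159 mm per year.
B spans 9133.8 / 0.159 = 57445.28 years ≈ 57445 varves.

57445 varves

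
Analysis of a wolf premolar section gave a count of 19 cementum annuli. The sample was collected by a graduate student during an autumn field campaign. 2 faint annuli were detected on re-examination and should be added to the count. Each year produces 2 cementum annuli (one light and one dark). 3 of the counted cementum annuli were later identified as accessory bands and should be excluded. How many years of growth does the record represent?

9 years

After corrections the count is 19 − 3 + 2 = 18 cementum annuli.
With 2 cementum annuli per year, 18 / 2 = 9 years.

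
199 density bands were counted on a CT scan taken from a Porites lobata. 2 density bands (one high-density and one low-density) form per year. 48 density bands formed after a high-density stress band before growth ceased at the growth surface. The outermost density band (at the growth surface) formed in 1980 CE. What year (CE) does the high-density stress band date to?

1956 CE

48 density bands post-date the high-density stress band.
With 2 density bands per year, 48 / 2 = 24 years.
Counting back 24 years from 1980 CE places the high-density stress band in 1980 − 24 = 1956 CE.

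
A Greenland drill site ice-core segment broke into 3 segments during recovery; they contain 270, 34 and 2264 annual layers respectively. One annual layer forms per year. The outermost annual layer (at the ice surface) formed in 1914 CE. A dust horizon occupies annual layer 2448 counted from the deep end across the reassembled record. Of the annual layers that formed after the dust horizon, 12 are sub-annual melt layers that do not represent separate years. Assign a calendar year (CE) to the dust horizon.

Total annual layers = 270 + 34 + 2264 = 2568.
Between annual layer 2448 and the ice surface there are 2568 − 2448 = 120 annual layers.
Excluding 12 false annual layers: 120 − 12 = 108.
The annual layer at the ice surface is 1914 CE, so the dust horizon dates to 1914 − 108 = 1806 CE.

1806 CE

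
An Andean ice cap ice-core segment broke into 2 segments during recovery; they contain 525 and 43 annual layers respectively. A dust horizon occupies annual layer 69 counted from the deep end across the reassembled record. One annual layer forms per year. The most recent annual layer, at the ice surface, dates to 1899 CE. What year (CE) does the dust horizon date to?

1400 CE

Total annual layers = 525 + 43 = 568.
Between annual layer 69 and the ice surface there are 568 − 69 = 499 annual layers.
The annual layer at the ice surface is 1899 CE, so the dust horizon dates to 1899 − 499 = 1400 CE.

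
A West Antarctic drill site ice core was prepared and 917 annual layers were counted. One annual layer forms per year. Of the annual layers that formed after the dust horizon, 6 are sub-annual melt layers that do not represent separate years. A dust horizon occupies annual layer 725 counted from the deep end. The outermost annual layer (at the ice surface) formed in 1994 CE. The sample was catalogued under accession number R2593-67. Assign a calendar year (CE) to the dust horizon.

1808 CE

The dust horizon sits at annual layer 725 from the deep end, so 917 − 725 = 192 annual layers formed after it.
192 − 6 false = 186 true annual layers after the dust horizon.
Counting back 186 years from 1994 CE places the dust horizon in 1994 − 186 = 1808 CE.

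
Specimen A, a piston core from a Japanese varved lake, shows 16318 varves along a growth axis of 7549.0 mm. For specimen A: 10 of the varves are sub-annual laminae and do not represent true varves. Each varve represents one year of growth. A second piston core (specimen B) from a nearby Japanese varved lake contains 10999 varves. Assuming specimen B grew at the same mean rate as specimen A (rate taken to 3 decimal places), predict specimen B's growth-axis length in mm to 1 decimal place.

Specimen A: adjusted count: 16318 − 10 = 16308 varves.
A: Extension rate ≈ 7549.0 / 16308 = 0.463 mm per year.
B's length ≈ 0.463 × 10999 = 5092.5 mm.

5092.5 mm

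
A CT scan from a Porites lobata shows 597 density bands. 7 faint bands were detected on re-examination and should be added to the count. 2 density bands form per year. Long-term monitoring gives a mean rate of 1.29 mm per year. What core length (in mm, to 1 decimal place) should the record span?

389.6 mm

After corrections the count is 597 + 7 = 604 density bands.
Dividing by 2 density bands per year: 604 / 2 = 302 years.
Predicted length = 1.29 mm/year × 302 years = 389.6 mm.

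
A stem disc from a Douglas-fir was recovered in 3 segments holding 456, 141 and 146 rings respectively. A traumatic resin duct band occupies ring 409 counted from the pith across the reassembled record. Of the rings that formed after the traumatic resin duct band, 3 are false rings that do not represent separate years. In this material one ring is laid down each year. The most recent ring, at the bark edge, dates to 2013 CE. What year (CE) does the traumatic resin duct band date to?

Total rings = 456 + 141 + 146 = 743.
743 − 409 = 334 rings lie beyond the traumatic resin duct band toward the bark edge.
Removing the 3 false rings leaves 334 − 3 = 331 true rings beyond the traumatic resin duct band.
2013 − 331 = 1682 CE.

1682 CE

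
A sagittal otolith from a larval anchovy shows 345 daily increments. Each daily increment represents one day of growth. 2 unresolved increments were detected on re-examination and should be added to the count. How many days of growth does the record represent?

347 d

Correcting the raw count gives 345 + 2 = 347 true daily increments.
With a one-to-one daily increment periodicity this is 347 days.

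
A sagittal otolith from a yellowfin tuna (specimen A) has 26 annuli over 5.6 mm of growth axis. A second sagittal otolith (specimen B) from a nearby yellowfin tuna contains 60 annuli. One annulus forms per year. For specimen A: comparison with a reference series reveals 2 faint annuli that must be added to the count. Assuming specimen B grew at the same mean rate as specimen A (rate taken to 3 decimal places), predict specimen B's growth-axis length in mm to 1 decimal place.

12.0 mm

Specimen A: correcting the raw count gives 26 + 2 = 28 true annuli.
A: Mean rate = 5.6 mm / 28 years ≈ 0.200 mm/yr.
B's length ≈ 0.200 × 60 = 12.0 mm.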